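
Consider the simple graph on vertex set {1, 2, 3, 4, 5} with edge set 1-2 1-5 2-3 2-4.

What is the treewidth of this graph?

1

A width-1 tree decomposition is:
Bags: B1 = {1, 2}  B2 = {1, 5}  B3 = {2, 4}  B4 = {2, 3}
Tree: B1–B2, B1–B3, B1–B4
Each bag holds 2 vertices, so the decomposition has width 1, which upper-bounds the treewidth. Since G has at least one edge (e.g. 1–2), it is not an edgeless graph, so tw(G) ≥ 1. Hence tw(G) = 1 exactly.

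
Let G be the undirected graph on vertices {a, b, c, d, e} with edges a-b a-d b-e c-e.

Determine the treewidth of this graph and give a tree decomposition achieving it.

Treewidth 1.
One such decomposition:
Bags: B1 = {a, d}  B2 = {a, b}  B3 = {b, e}  B4 = {c, e}
Tree: B1–B2, B2–B3, B3–B4

Each bag holds 2 vertices, so the decomposition has width 1, which upper-bounds the treewidth. Since G has at least one edge (e.g. d–a), it is not an edgeless graph, so tw(G) ≥ 1. The upper and lower bounds meet at 1, so that is the treewidth.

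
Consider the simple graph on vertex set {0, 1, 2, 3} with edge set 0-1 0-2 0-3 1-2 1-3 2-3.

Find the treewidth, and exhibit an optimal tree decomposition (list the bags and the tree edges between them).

Treewidth 3.
Bags: B1 = {0, 1, 2, 3}
Tree: (single bag)

A single bag containing all 4 vertices is trivially a valid decomposition of width 3. On the other hand G contains the 4-clique {0, 1, 2, 3}. A clique must lie in a single bag of any decomposition, so no decomposition can have width below 3. Therefore the treewidth is 3.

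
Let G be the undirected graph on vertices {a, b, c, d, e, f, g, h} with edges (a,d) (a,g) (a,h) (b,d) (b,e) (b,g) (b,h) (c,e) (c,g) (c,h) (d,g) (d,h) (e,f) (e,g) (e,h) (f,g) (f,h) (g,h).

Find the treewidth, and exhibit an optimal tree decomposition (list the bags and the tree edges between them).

Treewidth 3.
One such decomposition:
Bags: B1 = {e, f, g, h}  B2 = {c, e, g, h}  B3 = {b, e, g, h}  B4 = {b, d, g, h}  B5 = {a, d, g, h}
Tree: B1–B2, B1–B3, B3–B4, B4–B5

The largest bag has 4 vertices, giving width 3; this decomposition certifies tw(G) ≤ 3. For the lower bound, the 4 vertices {a, d, g, h} are pairwise adjacent, and any tree decomposition puts a clique entirely inside one bag — forcing width ≥ 3. The upper and lower bounds meet at 3, so that is the treewidth.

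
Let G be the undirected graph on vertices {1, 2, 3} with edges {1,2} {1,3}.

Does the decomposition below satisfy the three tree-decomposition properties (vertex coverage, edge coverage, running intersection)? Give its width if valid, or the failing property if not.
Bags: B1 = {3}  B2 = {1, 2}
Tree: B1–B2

A tree decomposition must satisfy three properties: every vertex lies in some bag; for every edge, both endpoints lie together in some bag; and for every vertex, the bags containing it form a connected subtree. Here edge (1,3) lies in no bag, so the decomposition is invalid.

No — edge (1,3) lies in no bag.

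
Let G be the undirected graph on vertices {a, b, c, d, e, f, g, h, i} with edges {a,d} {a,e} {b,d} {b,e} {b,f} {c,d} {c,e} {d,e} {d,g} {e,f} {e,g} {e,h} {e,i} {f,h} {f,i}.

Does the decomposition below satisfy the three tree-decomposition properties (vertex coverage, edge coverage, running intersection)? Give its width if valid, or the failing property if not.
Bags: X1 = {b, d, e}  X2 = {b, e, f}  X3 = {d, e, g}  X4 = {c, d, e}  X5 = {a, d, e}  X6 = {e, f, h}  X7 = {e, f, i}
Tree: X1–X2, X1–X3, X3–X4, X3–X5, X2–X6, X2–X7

Checking the three conditions: (i) the bags cover all of {a, b, c, d, e, f, g, h, i}; (ii) for each edge, some bag contains both endpoints; (iii) the bags containing any fixed vertex form a subtree. All hold, so the decomposition is valid with width 3 − 1 = 2.

Yes; width 2.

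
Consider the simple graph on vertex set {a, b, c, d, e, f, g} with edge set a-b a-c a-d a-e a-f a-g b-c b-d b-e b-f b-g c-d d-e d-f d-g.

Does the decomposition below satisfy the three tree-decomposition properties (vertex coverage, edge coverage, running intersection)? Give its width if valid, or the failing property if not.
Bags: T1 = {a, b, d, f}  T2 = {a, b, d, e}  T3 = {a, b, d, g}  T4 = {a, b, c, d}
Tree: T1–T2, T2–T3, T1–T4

Yes; width 3.

Checking the three conditions: (i) the bags cover all of {a, b, c, d, e, f, g}; (ii) for each edge, some bag contains both endpoints; (iii) the bags containing any fixed vertex form a subtree. All hold, so the decomposition is valid with width 4 − 1 = 3.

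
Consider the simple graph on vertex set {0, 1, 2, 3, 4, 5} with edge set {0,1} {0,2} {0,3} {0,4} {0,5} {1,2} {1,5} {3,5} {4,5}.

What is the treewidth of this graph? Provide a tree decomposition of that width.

Treewidth 2.
Bags: B1 = {0, 3, 5}  B2 = {0, 4, 5}  B3 = {0, 1, 5}  B4 = {0, 1, 2}
Tree: B1–B2, B1–B3, B3–B4

Every bag has size at most 3, so the width is 3 − 1 = 2 and tw(G) ≤ 2. On the other hand G contains the 3-clique {0, 1, 2}. A clique must lie in a single bag of any decomposition, so no decomposition can have width below 2. Hence tw(G) = 2 exactly.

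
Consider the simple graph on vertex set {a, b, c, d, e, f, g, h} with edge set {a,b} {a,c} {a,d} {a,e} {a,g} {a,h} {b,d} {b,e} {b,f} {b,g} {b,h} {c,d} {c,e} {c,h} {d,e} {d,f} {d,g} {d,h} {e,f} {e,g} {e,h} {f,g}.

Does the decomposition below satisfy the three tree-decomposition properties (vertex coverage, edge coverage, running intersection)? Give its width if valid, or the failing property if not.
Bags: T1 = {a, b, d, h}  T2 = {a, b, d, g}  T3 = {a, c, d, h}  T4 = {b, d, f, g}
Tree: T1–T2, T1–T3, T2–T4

A tree decomposition must satisfy three properties: every vertex lies in some bag; for every edge, both endpoints lie together in some bag; and for every vertex, the bags containing it form a connected subtree. Here vertex e appears in no bag, so the decomposition is invalid.

No — vertex e appears in no bag.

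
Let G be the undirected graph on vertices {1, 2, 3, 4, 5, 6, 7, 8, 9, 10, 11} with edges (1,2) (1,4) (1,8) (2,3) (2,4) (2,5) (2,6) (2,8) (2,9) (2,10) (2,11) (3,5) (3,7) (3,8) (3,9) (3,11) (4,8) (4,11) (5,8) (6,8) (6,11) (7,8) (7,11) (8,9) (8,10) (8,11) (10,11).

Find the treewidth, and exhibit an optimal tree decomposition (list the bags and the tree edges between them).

Every bag has size at most 4, so the width is 4 − 1 = 3 and tw(G) ≤ 3. Conversely, {1, 2, 4, 8} is a clique of size 4, and the vertices of any clique must share a bag in every tree decomposition; so some bag has ≥ 4 vertices and tw(G) ≥ 3. The upper and lower bounds meet at 3, so that is the treewidth.

Treewidth 3.
One optimal decomposition is:
Bags: B1 = {2, 3, 8, 11}  B2 = {2, 4, 8, 11}  B3 = {1, 2, 4, 8}  B4 = {2, 8, 10, 11}  B5 = {2, 6, 8, 11}  B6 = {3, 7, 8, 11}  B7 = {2, 3, 8, 9}  B8 = {2, 3, 5, 8}
Tree: B1–B2, B2–B3, B1–B4, B1–B5, B1–B6, B1–B7, B1–B8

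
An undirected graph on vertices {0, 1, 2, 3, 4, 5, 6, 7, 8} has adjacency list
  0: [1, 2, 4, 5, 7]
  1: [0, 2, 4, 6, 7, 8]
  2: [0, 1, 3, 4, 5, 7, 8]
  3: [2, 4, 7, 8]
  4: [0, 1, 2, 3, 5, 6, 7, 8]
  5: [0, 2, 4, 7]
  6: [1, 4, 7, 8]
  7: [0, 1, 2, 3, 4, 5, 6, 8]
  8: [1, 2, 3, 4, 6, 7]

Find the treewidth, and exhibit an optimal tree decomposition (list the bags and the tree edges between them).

The largest bag has 5 vertices, giving width 4; this decomposition certifies tw(G) ≤ 4. On the other hand G contains the 5-clique {0, 1, 2, 4, 7}. A clique must lie in a single bag of any decomposition, so no decomposition can have width below 4. Combining the bounds, tw(G) = 4.

Treewidth 4.
Bags: B1 = {1, 4, 6, 7, 8}  B2 = {1, 2, 4, 7, 8}  B3 = {2, 3, 4, 7, 8}  B4 = {0, 1, 2, 4, 7}  B5 = {0, 2, 4, 5, 7}
Tree: B1–B2, B2–B3, B2–B4, B4–B5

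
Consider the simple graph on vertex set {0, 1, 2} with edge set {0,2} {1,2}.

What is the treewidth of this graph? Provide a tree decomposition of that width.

Treewidth 1.
One optimal decomposition is:
Bags: B1 = {1, 2}  B2 = {0, 2}
Tree: B1–B2

Every bag has size at most 2, so the width is 2 − 1 = 1 and tw(G) ≤ 1. G has an edge, so its treewidth is at least 1. Hence tw(G) = 1 exactly.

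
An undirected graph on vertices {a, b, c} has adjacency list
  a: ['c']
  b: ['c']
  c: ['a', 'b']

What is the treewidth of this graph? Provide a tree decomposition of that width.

Treewidth 1.
Bags: B1 = {a, c}  B2 = {b, c}
Tree: B1–B2

Every bag has size at most 2, so the width is 2 − 1 = 1 and tw(G) ≤ 1. Since G has at least one edge (e.g. a–c), it is not an edgeless graph, so tw(G) ≥ 1. Combining the bounds, tw(G) = 1.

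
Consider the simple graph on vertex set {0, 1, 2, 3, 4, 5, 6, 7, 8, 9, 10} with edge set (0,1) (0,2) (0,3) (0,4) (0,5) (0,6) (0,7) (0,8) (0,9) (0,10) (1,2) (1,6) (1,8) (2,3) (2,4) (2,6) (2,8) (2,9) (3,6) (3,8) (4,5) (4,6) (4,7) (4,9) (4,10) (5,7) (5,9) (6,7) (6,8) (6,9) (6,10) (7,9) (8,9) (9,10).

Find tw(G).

4

A width-4 tree decomposition is:
Bags: B1 = {0, 2, 6, 8, 9}  B2 = {0, 2, 4, 6, 9}  B3 = {0, 4, 6, 7, 9}  B4 = {0, 2, 3, 6, 8}  B5 = {0, 4, 6, 9, 10}  B6 = {0, 4, 5, 7, 9}  B7 = {0, 1, 2, 6, 8}
Tree: B1–B2, B2–B3, B1–B4, B3–B5, B3–B6, B4–B7
Each bag holds 5 vertices, so the decomposition has width 4, which upper-bounds the treewidth. Conversely, {0, 4, 5, 7, 9} is a clique of size 5, and the vertices of any clique must share a bag in every tree decomposition; so some bag has ≥ 5 vertices and tw(G) ≥ 4. Therefore the treewidth is 4.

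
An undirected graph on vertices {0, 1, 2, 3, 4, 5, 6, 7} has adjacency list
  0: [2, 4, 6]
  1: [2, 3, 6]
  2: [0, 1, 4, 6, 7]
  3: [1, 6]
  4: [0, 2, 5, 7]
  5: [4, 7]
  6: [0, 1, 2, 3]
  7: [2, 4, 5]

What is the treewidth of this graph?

2

A width-2 tree decomposition is:
Bags: B1 = {2, 4, 7}  B2 = {0, 2, 4}  B3 = {0, 2, 6}  B4 = {4, 5, 7}  B5 = {1, 2, 6}  B6 = {1, 3, 6}
Tree: B1–B2, B2–B3, B1–B4, B3–B5, B5–B6
The largest bag has 3 vertices, giving width 2; this decomposition certifies tw(G) ≤ 2. For the lower bound, the 3 vertices {0, 2, 4} are pairwise adjacent, and any tree decomposition puts a clique entirely inside one bag — forcing width ≥ 2. Therefore the treewidth is 2.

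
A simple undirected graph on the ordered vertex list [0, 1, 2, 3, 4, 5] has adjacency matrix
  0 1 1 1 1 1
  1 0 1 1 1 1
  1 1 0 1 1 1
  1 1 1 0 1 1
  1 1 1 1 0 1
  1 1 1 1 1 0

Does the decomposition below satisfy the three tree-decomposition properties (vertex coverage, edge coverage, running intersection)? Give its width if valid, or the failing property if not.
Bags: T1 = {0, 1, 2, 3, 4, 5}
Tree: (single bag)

Every vertex of G appears in some bag (union = {0, 1, 2, 3, 4, 5}); every edge is covered by a bag; and for each vertex v the set of bags containing v is connected in the bag tree. The decomposition is therefore valid. The largest bag has 6 vertices, so the width is 5.

Yes; width 5.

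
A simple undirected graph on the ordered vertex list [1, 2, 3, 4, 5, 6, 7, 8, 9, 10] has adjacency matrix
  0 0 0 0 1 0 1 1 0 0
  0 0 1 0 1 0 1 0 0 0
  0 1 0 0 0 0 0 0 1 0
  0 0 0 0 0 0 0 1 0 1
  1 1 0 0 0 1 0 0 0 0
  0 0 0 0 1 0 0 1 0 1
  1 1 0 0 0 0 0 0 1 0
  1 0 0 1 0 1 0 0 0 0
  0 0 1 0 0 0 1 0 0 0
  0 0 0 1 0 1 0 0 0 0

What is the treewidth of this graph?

2

A width-2 tree decomposition is:
Bags: B1 = {4, 8, 10}  B2 = {6, 8, 10}  B3 = {1, 6, 8}  B4 = {1, 5, 6}  B5 = {1, 5, 7}  B6 = {2, 5, 7}  B7 = {2, 7, 9}  B8 = {2, 3, 9}
Tree: B1–B2, B2–B3, B3–B4, B4–B5, B5–B6, B6–B7, B7–B8
Every bag has size at most 3, so the width is 3 − 1 = 2 and tw(G) ≤ 2. The edges 4–10–6–8–4 form a cycle, so G is not a tree and its treewidth is at least 2. Combining the bounds, tw(G) = 2.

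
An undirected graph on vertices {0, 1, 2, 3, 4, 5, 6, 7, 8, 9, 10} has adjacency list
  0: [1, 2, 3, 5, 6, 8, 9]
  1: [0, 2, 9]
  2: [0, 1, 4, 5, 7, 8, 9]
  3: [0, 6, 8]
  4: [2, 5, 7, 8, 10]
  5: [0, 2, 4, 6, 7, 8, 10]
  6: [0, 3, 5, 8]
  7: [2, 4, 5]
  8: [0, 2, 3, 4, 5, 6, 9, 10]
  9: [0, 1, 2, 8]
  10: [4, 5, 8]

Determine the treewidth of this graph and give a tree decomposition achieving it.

The largest bag has 4 vertices, giving width 3; this decomposition certifies tw(G) ≤ 3. For the lower bound, the 4 vertices {0, 2, 8, 9} are pairwise adjacent, and any tree decomposition puts a clique entirely inside one bag — forcing width ≥ 3. Hence tw(G) = 3 exactly.

Treewidth 3.
Bags: B1 = {0, 2, 5, 8}  B2 = {2, 4, 5, 8}  B3 = {0, 2, 8, 9}  B4 = {0, 5, 6, 8}  B5 = {0, 3, 6, 8}  B6 = {0, 1, 2, 9}  B7 = {4, 5, 8, 10}  B8 = {2, 4, 5, 7}
Tree: B1–B2, B1–B3, B1–B4, B4–B5, B3–B6, B2–B7, B2–B8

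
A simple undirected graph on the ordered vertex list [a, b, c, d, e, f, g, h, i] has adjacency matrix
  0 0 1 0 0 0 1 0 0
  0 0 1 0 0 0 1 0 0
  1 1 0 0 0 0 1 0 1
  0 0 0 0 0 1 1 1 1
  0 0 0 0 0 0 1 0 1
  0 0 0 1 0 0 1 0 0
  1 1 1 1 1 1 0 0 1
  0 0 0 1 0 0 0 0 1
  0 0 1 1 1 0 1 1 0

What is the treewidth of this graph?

A width-2 tree decomposition is:
Bags: B1 = {c, g, i}  B2 = {d, g, i}  B3 = {a, c, g}  B4 = {e, g, i}  B5 = {d, f, g}  B6 = {b, c, g}  B7 = {d, h, i}
Tree: B1–B2, B1–B3, B1–B4, B2–B5, B3–B6, B2–B7
Each bag holds 3 vertices, so the decomposition has width 2, which upper-bounds the treewidth. On the other hand G contains the 3-clique {a, c, g}. A clique must lie in a single bag of any decomposition, so no decomposition can have width below 2. The upper and lower bounds meet at 2, so that is the treewidth.

2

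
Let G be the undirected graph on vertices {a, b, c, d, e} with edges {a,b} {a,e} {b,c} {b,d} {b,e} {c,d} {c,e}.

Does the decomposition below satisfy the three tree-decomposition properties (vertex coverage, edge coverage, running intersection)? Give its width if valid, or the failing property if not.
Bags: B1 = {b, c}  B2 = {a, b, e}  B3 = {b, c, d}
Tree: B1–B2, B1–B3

A tree decomposition must satisfy three properties: every vertex lies in some bag; for every edge, both endpoints lie together in some bag; and for every vertex, the bags containing it form a connected subtree. Here edge (e,c) lies in no bag, so the decomposition is invalid.

No — edge (e,c) lies in no bag.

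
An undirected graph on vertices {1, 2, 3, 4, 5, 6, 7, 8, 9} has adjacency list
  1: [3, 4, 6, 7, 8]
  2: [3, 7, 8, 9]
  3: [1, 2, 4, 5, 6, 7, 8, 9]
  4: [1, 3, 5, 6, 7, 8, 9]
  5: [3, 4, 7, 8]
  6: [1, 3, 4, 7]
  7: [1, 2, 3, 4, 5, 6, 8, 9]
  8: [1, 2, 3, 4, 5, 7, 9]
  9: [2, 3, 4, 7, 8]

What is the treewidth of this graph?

A width-4 tree decomposition is:
Bags: B1 = {3, 4, 5, 7, 8}  B2 = {1, 3, 4, 7, 8}  B3 = {3, 4, 7, 8, 9}  B4 = {2, 3, 7, 8, 9}  B5 = {1, 3, 4, 6, 7}
Tree: B1–B2, B1–B3, B3–B4, B2–B5
Every bag has size at most 5, so the width is 5 − 1 = 4 and tw(G) ≤ 4. On the other hand G contains the 5-clique {2, 3, 7, 8, 9}. A clique must lie in a single bag of any decomposition, so no decomposition can have width below 4. Therefore the treewidth is 4.

4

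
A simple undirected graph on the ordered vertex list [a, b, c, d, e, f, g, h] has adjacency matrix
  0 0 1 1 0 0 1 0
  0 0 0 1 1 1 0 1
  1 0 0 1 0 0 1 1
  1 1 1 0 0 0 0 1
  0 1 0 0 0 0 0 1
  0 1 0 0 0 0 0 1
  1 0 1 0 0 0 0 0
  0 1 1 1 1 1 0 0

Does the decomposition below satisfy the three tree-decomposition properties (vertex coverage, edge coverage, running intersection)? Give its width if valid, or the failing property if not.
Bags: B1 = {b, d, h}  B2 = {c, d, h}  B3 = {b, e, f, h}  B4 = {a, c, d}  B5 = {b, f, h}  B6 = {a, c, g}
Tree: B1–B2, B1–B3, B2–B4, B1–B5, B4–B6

A tree decomposition must satisfy three properties: every vertex lies in some bag; for every edge, both endpoints lie together in some bag; and for every vertex, the bags containing it form a connected subtree. Here bags containing vertex f are not connected in the tree, so the decomposition is invalid.

No — bags containing vertex f are not connected in the tree.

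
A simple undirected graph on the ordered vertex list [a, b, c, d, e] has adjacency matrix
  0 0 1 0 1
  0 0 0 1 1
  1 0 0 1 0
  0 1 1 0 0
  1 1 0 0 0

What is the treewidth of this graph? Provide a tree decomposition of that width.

The largest bag has 3 vertices, giving width 2; this decomposition certifies tw(G) ≤ 2. The edges a–e–b–d–c–a form a cycle, so G is not a tree and its treewidth is at least 2. Therefore the treewidth is 2.

Treewidth 2.
One optimal decomposition is:
Bags: B1 = {a, b, e}  B2 = {a, b, d}  B3 = {a, c, d}
Tree: B1–B2, B2–B3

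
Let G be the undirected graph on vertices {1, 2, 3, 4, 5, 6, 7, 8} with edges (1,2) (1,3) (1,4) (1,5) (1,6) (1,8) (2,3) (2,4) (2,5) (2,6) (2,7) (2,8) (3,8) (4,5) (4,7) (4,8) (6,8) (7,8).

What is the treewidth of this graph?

A width-3 tree decomposition is:
Bags: B1 = {1, 2, 6, 8}  B2 = {1, 2, 4, 8}  B3 = {2, 4, 7, 8}  B4 = {1, 2, 3, 8}  B5 = {1, 2, 4, 5}
Tree: B1–B2, B2–B3, B1–B4, B2–B5
Every bag has size at most 4, so the width is 4 − 1 = 3 and tw(G) ≤ 3. For the lower bound, the 4 vertices {1, 2, 3, 8} are pairwise adjacent, and any tree decomposition puts a clique entirely inside one bag — forcing width ≥ 3. The upper and lower bounds meet at 3, so that is the treewidth.

3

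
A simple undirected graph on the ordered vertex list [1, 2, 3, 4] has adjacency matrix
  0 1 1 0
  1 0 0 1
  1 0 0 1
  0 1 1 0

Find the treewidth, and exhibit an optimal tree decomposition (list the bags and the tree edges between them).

Each bag holds 3 vertices, so the decomposition has width 2, which upper-bounds the treewidth. Since 3–4–2–1–3 is a cycle in G, G is not acyclic. Forests are exactly the graphs of treewidth ≤ 1, so tw(G) ≥ 2. Hence tw(G) = 2 exactly.

Treewidth 2.
One such decomposition:
Bags: B1 = {2, 3, 4}  B2 = {1, 2, 3}
Tree: B1–B2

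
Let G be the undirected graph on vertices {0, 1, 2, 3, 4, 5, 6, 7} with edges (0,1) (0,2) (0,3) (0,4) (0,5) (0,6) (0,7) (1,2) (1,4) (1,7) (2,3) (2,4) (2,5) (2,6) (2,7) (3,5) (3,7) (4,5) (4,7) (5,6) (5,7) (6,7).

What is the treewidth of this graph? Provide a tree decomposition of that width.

Treewidth 4.
One optimal decomposition is:
Bags: B1 = {0, 2, 5, 6, 7}  B2 = {0, 2, 4, 5, 7}  B3 = {0, 2, 3, 5, 7}  B4 = {0, 1, 2, 4, 7}
Tree: B1–B2, B2–B3, B2–B4

Each bag holds 5 vertices, so the decomposition has width 4, which upper-bounds the treewidth. For the lower bound, the 5 vertices {0, 1, 2, 4, 7} are pairwise adjacent, and any tree decomposition puts a clique entirely inside one bag — forcing width ≥ 4. Combining the bounds, tw(G) = 4.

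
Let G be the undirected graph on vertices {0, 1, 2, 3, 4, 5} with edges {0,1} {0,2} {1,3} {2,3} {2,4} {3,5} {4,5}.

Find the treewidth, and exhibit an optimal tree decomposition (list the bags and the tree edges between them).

Treewidth 2.
Bags: B1 = {3, 4, 5}  B2 = {2, 3, 4}  B3 = {1, 2, 3}  B4 = {0, 1, 2}
Tree: B1–B2, B2–B3, B3–B4

Each bag holds 3 vertices, so the decomposition has width 2, which upper-bounds the treewidth. The edges 5–4–2–3–5 form a cycle, so G is not a tree and its treewidth is at least 2. Therefore the treewidth is 2.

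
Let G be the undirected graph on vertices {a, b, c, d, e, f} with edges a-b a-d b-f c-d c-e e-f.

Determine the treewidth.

A width-2 tree decomposition is:
Bags: B1 = {a, c, d}  B2 = {a, c, e}  B3 = {a, e, f}  B4 = {a, b, f}
Tree: B1–B2, B2–B3, B3–B4
Each bag holds 3 vertices, so the decomposition has width 2, which upper-bounds the treewidth. For the lower bound, G contains the cycle a–d–c–e–f–b–a, so G is not a forest; only forests have treewidth ≤ 1, hence tw(G) ≥ 2. Combining the bounds, tw(G) = 2.

2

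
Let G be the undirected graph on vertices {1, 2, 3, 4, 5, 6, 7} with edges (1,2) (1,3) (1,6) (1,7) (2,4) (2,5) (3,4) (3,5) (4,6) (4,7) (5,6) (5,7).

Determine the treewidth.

A width-3 tree decomposition is:
Bags: B1 = {1, 4, 5, 6}  B2 = {1, 3, 4, 5}  B3 = {1, 4, 5, 7}  B4 = {1, 2, 4, 5}
Tree: B1–B2, B2–B3, B3–B4
Every bag has size at most 4, so the width is 4 − 1 = 3 and tw(G) ≤ 3. For the lower bound: the 4 vertex sets {1,6}, {3,5}, {4}, {7} are disjoint, each induces a connected subgraph, and every pair is joined by at least one edge of G. Contracting each set to a single vertex therefore yields K_{4} as a minor, and since treewidth is minor-monotone, tw(G) ≥ tw(K_{4}) = 3. Therefore the treewidth is 3.

3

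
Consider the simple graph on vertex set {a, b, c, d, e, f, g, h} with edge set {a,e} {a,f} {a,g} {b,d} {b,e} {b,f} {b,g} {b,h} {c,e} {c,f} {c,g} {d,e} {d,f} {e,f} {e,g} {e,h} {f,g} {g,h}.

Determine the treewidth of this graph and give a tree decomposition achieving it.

The largest bag has 4 vertices, giving width 3; this decomposition certifies tw(G) ≤ 3. On the other hand G contains the 4-clique {b, e, g, h}. A clique must lie in a single bag of any decomposition, so no decomposition can have width below 3. Combining the bounds, tw(G) = 3.

Treewidth 3.
Bags: B1 = {a, e, f, g}  B2 = {c, e, f, g}  B3 = {b, e, f, g}  B4 = {b, d, e, f}  B5 = {b, e, g, h}
Tree: B1–B2, B2–B3, B3–B4, B3–B5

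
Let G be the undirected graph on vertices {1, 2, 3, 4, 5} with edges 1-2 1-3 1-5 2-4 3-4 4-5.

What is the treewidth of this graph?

A width-2 tree decomposition is:
Bags: B1 = {1, 3, 4}  B2 = {1, 2, 4}  B3 = {1, 4, 5}
Tree: B1–B2, B2–B3
Every bag has size at most 3, so the width is 3 − 1 = 2 and tw(G) ≤ 2. For the lower bound, G contains the cycle 3–4–2–1–3, so G is not a forest; only forests have treewidth ≤ 1, hence tw(G) ≥ 2. The upper and lower bounds meet at 2, so that is the treewidth.

2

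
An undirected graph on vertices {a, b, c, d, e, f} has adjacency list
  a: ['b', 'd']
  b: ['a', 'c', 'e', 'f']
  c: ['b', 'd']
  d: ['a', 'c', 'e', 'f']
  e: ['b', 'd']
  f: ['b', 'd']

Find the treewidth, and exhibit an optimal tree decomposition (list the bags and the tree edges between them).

Every bag has size at most 3, so the width is 3 − 1 = 2 and tw(G) ≤ 2. The edges e–d–a–b–e form a cycle, so G is not a tree and its treewidth is at least 2. Combining the bounds, tw(G) = 2.

Treewidth 2.
One such decomposition:
Bags: B1 = {b, d, e}  B2 = {a, b, d}  B3 = {b, d, f}  B4 = {b, c, d}
Tree: B1–B2, B2–B3, B3–B4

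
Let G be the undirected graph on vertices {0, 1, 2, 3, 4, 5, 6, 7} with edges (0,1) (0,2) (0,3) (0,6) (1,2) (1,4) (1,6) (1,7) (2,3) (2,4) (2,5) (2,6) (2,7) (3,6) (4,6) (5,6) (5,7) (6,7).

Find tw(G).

3

A width-3 tree decomposition is:
Bags: B1 = {0, 2, 3, 6}  B2 = {0, 1, 2, 6}  B3 = {1, 2, 6, 7}  B4 = {2, 5, 6, 7}  B5 = {1, 2, 4, 6}
Tree: B1–B2, B2–B3, B3–B4, B3–B5
The largest bag has 4 vertices, giving width 3; this decomposition certifies tw(G) ≤ 3. Conversely, {0, 1, 2, 6} is a clique of size 4, and the vertices of any clique must share a bag in every tree decomposition; so some bag has ≥ 4 vertices and tw(G) ≥ 3. The upper and lower bounds meet at 3, so that is the treewidth.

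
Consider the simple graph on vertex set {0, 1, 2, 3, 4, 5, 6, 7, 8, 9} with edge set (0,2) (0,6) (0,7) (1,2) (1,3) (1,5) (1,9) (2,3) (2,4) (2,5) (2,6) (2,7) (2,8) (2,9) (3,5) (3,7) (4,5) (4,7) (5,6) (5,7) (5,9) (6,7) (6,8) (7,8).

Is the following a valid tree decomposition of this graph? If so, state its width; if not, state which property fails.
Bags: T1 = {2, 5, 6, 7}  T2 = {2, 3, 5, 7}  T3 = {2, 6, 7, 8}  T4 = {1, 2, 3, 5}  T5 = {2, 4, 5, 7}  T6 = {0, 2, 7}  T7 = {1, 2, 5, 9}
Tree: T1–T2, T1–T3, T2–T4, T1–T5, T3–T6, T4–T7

No — edge (6,0) lies in no bag.

A tree decomposition must satisfy three properties: every vertex lies in some bag; for every edge, both endpoints lie together in some bag; and for every vertex, the bags containing it form a connected subtree. Here edge (6,0) lies in no bag, so the decomposition is invalid.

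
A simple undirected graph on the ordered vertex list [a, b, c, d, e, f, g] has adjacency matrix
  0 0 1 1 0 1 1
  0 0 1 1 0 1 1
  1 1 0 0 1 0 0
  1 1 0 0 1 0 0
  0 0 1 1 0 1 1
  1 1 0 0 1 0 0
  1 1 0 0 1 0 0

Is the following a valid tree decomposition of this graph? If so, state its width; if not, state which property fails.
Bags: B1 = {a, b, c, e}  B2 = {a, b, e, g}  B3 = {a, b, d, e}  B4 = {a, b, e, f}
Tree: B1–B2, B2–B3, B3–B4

Yes; width 3.

Every vertex of G appears in some bag (union = {a, b, c, d, e, f, g}); every edge is covered by a bag; and for each vertex v the set of bags containing v is connected in the bag tree. The decomposition is therefore valid. The largest bag has 4 vertices, so the width is 3.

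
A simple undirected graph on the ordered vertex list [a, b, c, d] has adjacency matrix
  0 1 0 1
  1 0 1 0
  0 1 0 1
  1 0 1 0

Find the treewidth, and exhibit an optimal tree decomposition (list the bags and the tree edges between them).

The largest bag has 3 vertices, giving width 2; this decomposition certifies tw(G) ≤ 2. For the lower bound, G contains the cycle c–b–a–d–c, so G is not a forest; only forests have treewidth ≤ 1, hence tw(G) ≥ 2. Therefore the treewidth is 2.

Treewidth 2.
One such decomposition:
Bags: B1 = {a, b, c}  B2 = {a, c, d}
Tree: B1–B2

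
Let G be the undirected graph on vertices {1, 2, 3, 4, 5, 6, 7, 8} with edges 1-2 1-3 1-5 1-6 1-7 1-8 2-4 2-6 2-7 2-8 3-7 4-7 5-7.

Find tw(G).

A width-2 tree decomposition is:
Bags: B1 = {1, 2, 6}  B2 = {1, 2, 7}  B3 = {2, 4, 7}  B4 = {1, 5, 7}  B5 = {1, 2, 8}  B6 = {1, 3, 7}
Tree: B1–B2, B2–B3, B2–B4, B2–B5, B4–B6
The largest bag has 3 vertices, giving width 2; this decomposition certifies tw(G) ≤ 2. For the lower bound, the 3 vertices {1, 2, 8} are pairwise adjacent, and any tree decomposition puts a clique entirely inside one bag — forcing width ≥ 2. Combining the bounds, tw(G) = 2.

2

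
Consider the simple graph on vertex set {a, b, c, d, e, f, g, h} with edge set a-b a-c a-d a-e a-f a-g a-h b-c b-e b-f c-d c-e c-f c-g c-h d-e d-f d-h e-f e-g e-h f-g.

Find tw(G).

4

A width-4 tree decomposition is:
Bags: B1 = {a, c, e, f, g}  B2 = {a, c, d, e, f}  B3 = {a, b, c, e, f}  B4 = {a, c, d, e, h}
Tree: B1–B2, B1–B3, B2–B4
Every bag has size at most 5, so the width is 5 − 1 = 4 and tw(G) ≤ 4. Conversely, {a, c, d, e, h} is a clique of size 5, and the vertices of any clique must share a bag in every tree decomposition; so some bag has ≥ 5 vertices and tw(G) ≥ 4. The upper and lower bounds meet at 4, so that is the treewidth.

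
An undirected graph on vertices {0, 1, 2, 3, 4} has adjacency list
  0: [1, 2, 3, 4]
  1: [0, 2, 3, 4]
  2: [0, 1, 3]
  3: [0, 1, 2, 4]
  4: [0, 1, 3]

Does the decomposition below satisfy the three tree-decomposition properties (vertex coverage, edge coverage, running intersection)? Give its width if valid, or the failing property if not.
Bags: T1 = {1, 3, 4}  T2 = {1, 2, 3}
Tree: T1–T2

A tree decomposition must satisfy three properties: every vertex lies in some bag; for every edge, both endpoints lie together in some bag; and for every vertex, the bags containing it form a connected subtree. Here vertex 0 appears in no bag, so the decomposition is invalid.

No — vertex 0 appears in no bag.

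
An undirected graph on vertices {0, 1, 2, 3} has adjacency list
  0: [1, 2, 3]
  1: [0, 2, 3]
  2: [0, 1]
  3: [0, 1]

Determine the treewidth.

2

A width-2 tree decomposition is:
Bags: B1 = {0, 1, 2}  B2 = {0, 1, 3}
Tree: B1–B2
The largest bag has 3 vertices, giving width 2; this decomposition certifies tw(G) ≤ 2. On the other hand G contains the 3-clique {0, 1, 2}. A clique must lie in a single bag of any decomposition, so no decomposition can have width below 2. The upper and lower bounds meet at 2, so that is the treewidth.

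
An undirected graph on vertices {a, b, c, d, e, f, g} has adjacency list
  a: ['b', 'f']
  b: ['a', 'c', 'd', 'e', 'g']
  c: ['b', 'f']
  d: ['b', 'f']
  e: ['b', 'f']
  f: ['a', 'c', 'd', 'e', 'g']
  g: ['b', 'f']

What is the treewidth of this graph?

2

A width-2 tree decomposition is:
Bags: B1 = {b, c, f}  B2 = {b, e, f}  B3 = {a, b, f}  B4 = {b, f, g}  B5 = {b, d, f}
Tree: B1–B2, B2–B3, B3–B4, B4–B5
Every bag has size at most 3, so the width is 3 − 1 = 2 and tw(G) ≤ 2. For the lower bound, G contains the cycle f–c–b–e–f, so G is not a forest; only forests have treewidth ≤ 1, hence tw(G) ≥ 2. Therefore the treewidth is 2.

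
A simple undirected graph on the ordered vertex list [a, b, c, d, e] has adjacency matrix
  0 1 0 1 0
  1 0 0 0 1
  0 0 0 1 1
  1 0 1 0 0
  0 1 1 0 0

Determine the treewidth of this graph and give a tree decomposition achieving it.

Treewidth 2.
Bags: B1 = {b, c, e}  B2 = {a, b, c}  B3 = {a, c, d}
Tree: B1–B2, B2–B3

Every bag has size at most 3, so the width is 3 − 1 = 2 and tw(G) ≤ 2. For the lower bound, G contains the cycle c–e–b–a–d–c, so G is not a forest; only forests have treewidth ≤ 1, hence tw(G) ≥ 2. Hence tw(G) = 2 exactly.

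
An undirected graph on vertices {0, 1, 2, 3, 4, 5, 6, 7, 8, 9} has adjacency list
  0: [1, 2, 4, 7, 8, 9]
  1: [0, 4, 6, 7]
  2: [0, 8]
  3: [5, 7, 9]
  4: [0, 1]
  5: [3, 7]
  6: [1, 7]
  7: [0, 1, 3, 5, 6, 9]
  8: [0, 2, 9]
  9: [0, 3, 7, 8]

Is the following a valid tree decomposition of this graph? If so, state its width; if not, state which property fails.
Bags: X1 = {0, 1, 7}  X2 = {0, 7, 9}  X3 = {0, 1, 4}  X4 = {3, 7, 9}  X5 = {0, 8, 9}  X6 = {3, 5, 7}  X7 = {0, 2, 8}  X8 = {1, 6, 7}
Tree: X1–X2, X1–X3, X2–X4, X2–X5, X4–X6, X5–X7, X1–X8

Vertex coverage: the bags together contain {0, 1, 2, 3, 4, 5, 6, 7, 8, 9}, the full vertex set. Edge coverage: each edge of G has both endpoints in at least one bag. Running intersection: for every vertex, the bags containing it form a connected subtree. All three properties hold, so this is a valid tree decomposition of width max|bag| − 1 = 2, and hence tw(G) ≤ 2.

Yes; width 2.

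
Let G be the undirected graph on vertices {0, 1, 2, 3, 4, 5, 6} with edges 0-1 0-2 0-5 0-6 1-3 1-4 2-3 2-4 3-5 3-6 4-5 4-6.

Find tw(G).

A width-3 tree decomposition is:
Bags: B1 = {0, 3, 4, 6}  B2 = {0, 1, 3, 4}  B3 = {0, 2, 3, 4}  B4 = {0, 3, 4, 5}
Tree: B1–B2, B2–B3, B3–B4
Each bag holds 4 vertices, so the decomposition has width 3, which upper-bounds the treewidth. For the lower bound: the 4 vertex sets {3,6}, {1,4}, {0}, {2} are disjoint, each induces a connected subgraph, and every pair is joined by at least one edge of G. Contracting each set to a single vertex therefore yields K_{4} as a minor, and since treewidth is minor-monotone, tw(G) ≥ tw(K_{4}) = 3. Hence tw(G) = 3 exactly.

3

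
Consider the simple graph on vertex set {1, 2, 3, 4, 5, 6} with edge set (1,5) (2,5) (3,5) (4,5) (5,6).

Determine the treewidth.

A width-1 tree decomposition is:
Bags: B1 = {3, 5}  B2 = {2, 5}  B3 = {5, 6}  B4 = {1, 5}  B5 = {4, 5}
Tree: B1–B2, B1–B3, B1–B4, B1–B5
The largest bag has 2 vertices, giving width 1; this decomposition certifies tw(G) ≤ 1. Any graph with an edge has treewidth ≥ 1, and G has the edge 5–3. Combining the bounds, tw(G) = 1.

1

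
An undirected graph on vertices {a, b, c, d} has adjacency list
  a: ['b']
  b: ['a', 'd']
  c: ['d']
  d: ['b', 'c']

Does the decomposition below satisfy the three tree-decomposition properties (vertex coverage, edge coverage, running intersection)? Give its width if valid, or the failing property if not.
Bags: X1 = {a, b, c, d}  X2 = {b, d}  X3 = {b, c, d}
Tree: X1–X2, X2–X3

No — bags containing vertex c are not connected in the tree.

A tree decomposition must satisfy three properties: every vertex lies in some bag; for every edge, both endpoints lie together in some bag; and for every vertex, the bags containing it form a connected subtree. Here bags containing vertex c are not connected in the tree, so the decomposition is invalid.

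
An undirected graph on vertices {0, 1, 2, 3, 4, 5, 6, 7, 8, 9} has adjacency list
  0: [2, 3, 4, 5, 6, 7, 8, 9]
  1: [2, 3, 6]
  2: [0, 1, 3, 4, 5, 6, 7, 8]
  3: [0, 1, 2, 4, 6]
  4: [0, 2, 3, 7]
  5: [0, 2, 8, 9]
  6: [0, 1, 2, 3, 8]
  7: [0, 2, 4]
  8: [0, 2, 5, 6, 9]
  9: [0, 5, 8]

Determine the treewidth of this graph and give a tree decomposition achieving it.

Every bag has size at most 4, so the width is 4 − 1 = 3 and tw(G) ≤ 3. For the lower bound, the 4 vertices {0, 5, 8, 9} are pairwise adjacent, and any tree decomposition puts a clique entirely inside one bag — forcing width ≥ 3. The upper and lower bounds meet at 3, so that is the treewidth.

Treewidth 3.
One optimal decomposition is:
Bags: B1 = {0, 2, 3, 4}  B2 = {0, 2, 3, 6}  B3 = {0, 2, 6, 8}  B4 = {0, 2, 4, 7}  B5 = {0, 2, 5, 8}  B6 = {0, 5, 8, 9}  B7 = {1, 2, 3, 6}
Tree: B1–B2, B2–B3, B1–B4, B3–B5, B5–B6, B2–B7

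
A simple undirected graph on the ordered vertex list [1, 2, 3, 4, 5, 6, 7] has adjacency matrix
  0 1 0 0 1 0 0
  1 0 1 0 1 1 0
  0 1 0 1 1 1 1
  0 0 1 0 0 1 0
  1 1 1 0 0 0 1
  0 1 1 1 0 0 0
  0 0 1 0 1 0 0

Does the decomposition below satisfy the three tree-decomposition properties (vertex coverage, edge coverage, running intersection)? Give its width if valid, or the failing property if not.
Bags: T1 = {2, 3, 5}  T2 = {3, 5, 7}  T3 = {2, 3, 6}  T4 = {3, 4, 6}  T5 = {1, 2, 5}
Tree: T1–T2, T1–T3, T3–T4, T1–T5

Yes; width 2.

Every vertex of G appears in some bag (union = {1, 2, 3, 4, 5, 6, 7}); every edge is covered by a bag; and for each vertex v the set of bags containing v is connected in the bag tree. The decomposition is therefore valid. The largest bag has 3 vertices, so the width is 2.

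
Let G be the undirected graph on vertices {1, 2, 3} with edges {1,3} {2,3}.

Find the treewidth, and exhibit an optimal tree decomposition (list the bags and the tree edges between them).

The largest bag has 2 vertices, giving width 1; this decomposition certifies tw(G) ≤ 1. Since G has at least one edge (e.g. 3–2), it is not an edgeless graph, so tw(G) ≥ 1. Hence tw(G) = 1 exactly.

Treewidth 1.
Bags: B1 = {2, 3}  B2 = {1, 3}
Tree: B1–B2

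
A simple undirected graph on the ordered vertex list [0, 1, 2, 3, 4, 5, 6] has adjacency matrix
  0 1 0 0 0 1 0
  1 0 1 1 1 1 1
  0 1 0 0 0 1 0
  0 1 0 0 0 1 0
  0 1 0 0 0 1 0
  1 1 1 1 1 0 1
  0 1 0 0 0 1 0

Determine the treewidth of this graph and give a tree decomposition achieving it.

The largest bag has 3 vertices, giving width 2; this decomposition certifies tw(G) ≤ 2. On the other hand G contains the 3-clique {0, 1, 5}. A clique must lie in a single bag of any decomposition, so no decomposition can have width below 2. Hence tw(G) = 2 exactly.

Treewidth 2.
One such decomposition:
Bags: B1 = {0, 1, 5}  B2 = {1, 2, 5}  B3 = {1, 3, 5}  B4 = {1, 5, 6}  B5 = {1, 4, 5}
Tree: B1–B2, B1–B3, B2–B4, B2–B5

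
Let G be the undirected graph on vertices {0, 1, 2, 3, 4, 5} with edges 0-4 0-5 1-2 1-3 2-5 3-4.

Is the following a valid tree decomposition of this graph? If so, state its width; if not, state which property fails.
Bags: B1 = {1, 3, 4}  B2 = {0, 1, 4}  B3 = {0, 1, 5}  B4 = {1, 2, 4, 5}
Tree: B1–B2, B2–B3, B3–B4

A tree decomposition must satisfy three properties: every vertex lies in some bag; for every edge, both endpoints lie together in some bag; and for every vertex, the bags containing it form a connected subtree. Here bags containing vertex 4 are not connected in the tree, so the decomposition is invalid.

No — bags containing vertex 4 are not connected in the tree.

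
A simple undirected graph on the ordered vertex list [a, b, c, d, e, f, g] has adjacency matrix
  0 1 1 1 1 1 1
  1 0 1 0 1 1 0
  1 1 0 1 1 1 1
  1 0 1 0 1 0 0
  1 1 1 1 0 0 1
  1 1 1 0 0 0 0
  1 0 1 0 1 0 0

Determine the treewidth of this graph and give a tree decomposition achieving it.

The largest bag has 4 vertices, giving width 3; this decomposition certifies tw(G) ≤ 3. For the lower bound, the 4 vertices {a, c, d, e} are pairwise adjacent, and any tree decomposition puts a clique entirely inside one bag — forcing width ≥ 3. Therefore the treewidth is 3.

Treewidth 3.
One such decomposition:
Bags: B1 = {a, c, e, g}  B2 = {a, b, c, e}  B3 = {a, b, c, f}  B4 = {a, c, d, e}
Tree: B1–B2, B2–B3, B2–B4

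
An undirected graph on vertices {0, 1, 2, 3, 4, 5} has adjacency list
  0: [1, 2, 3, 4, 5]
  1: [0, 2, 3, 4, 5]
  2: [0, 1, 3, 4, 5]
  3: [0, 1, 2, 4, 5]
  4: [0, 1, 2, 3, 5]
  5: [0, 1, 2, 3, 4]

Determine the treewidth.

5

A width-5 tree decomposition is:
Bags: B1 = {0, 1, 2, 3, 4, 5}
Tree: (single bag)
A single bag containing all 6 vertices is trivially a valid decomposition of width 5. Conversely, {0, 1, 2, 3, 4, 5} is a clique of size 6, and the vertices of any clique must share a bag in every tree decomposition; so some bag has ≥ 6 vertices and tw(G) ≥ 5. Hence tw(G) = 5 exactly.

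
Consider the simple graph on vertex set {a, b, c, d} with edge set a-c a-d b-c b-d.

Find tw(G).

2

A width-2 tree decomposition is:
Bags: B1 = {a, b, c}  B2 = {a, b, d}
Tree: B1–B2
Every bag has size at most 3, so the width is 3 − 1 = 2 and tw(G) ≤ 2. For the lower bound, G contains the cycle a–c–b–d–a, so G is not a forest; only forests have treewidth ≤ 1, hence tw(G) ≥ 2. Therefore the treewidth is 2.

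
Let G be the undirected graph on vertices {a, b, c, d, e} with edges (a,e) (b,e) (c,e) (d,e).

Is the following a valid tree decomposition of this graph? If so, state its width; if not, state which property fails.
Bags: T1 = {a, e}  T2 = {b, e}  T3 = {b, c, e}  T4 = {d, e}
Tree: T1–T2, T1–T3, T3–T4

A tree decomposition must satisfy three properties: every vertex lies in some bag; for every edge, both endpoints lie together in some bag; and for every vertex, the bags containing it form a connected subtree. Here bags containing vertex b are not connected in the tree, so the decomposition is invalid.

No — bags containing vertex b are not connected in the tree.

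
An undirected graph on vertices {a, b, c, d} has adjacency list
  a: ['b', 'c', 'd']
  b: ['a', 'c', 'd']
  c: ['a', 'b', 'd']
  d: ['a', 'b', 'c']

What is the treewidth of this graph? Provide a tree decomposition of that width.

With just one bag of size 4, the width is 4 − 1 = 3, so tw(G) ≤ 3. On the other hand G contains the 4-clique {a, b, c, d}. A clique must lie in a single bag of any decomposition, so no decomposition can have width below 3. Therefore the treewidth is 3.

Treewidth 3.
Bags: B1 = {a, b, c, d}
Tree: (single bag)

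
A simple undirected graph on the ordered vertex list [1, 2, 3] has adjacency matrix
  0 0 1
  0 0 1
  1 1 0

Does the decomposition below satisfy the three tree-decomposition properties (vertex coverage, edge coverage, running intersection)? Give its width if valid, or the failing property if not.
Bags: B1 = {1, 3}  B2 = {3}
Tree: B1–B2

A tree decomposition must satisfy three properties: every vertex lies in some bag; for every edge, both endpoints lie together in some bag; and for every vertex, the bags containing it form a connected subtree. Here vertex 2 appears in no bag, so the decomposition is invalid.

No — vertex 2 appears in no bag.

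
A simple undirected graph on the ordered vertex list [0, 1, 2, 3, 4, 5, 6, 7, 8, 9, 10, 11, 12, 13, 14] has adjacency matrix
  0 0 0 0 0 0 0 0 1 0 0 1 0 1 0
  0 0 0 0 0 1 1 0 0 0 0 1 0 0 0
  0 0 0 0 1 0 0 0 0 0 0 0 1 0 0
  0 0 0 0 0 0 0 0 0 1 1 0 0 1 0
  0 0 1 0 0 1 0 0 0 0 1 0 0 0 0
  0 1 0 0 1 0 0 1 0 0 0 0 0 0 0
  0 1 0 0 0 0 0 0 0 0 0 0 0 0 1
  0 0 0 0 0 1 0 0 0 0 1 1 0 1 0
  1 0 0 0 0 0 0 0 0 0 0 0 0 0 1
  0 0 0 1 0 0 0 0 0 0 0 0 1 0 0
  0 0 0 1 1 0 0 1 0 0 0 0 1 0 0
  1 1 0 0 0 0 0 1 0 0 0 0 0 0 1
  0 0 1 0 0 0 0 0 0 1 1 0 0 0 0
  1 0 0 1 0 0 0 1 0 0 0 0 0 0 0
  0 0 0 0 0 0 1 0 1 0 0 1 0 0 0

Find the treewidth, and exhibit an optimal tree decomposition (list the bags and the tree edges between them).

Every bag has size at most 4, so the width is 4 − 1 = 3 and tw(G) ≤ 3. For the lower bound: the 4 vertex sets {2,9,12}, {3}, {10}, {4,5,7,13} are disjoint, each induces a connected subgraph, and every pair is joined by at least one edge of G. Contracting each set to a single vertex therefore yields K_{4} as a minor, and since treewidth is minor-monotone, tw(G) ≥ tw(K_{4}) = 3. The upper and lower bounds meet at 3, so that is the treewidth.

Treewidth 3.
One optimal decomposition is:
Bags: B1 = {2, 3, 9, 12}  B2 = {2, 3, 10, 12}  B3 = {2, 3, 4, 10}  B4 = {3, 4, 10, 13}  B5 = {4, 7, 10, 13}  B6 = {4, 5, 7, 13}  B7 = {0, 5, 7, 13}  B8 = {0, 5, 7, 11}  B9 = {0, 1, 5, 11}  B10 = {0, 1, 8, 11}  B11 = {1, 8, 11, 14}  B12 = {1, 6, 8, 14}
Tree: B1–B2, B2–B3, B3–B4, B4–B5, B5–B6, B6–B7, B7–B8, B8–B9, B9–B10, B10–B11, B11–B12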